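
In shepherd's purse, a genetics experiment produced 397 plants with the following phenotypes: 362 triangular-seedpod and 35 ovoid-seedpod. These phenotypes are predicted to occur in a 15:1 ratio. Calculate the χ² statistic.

4.462

The 15:1 ratio has 16 parts, so with N = 397 the expected counts are:
  triangular-seedpod: 397 × 15/16 = 372.1875
  ovoid-seedpod: 397 × 1/16 = 24.8125
χ² = Σ (O − E)² / E
  triangular-seedpod: (362 − 372.1875)² / 372.1875 = 0.2789
  ovoid-seedpod: (35 − 24.8125)² / 24.8125 = 4.1828
χ² = 0.2789 + 4.1828 = 4.4617 ≈ 4.462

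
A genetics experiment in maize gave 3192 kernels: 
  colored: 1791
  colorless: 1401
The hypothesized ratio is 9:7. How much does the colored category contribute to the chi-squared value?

Expected counts for N = 3192 under a 9:7 ratio (total parts = 16):
  colored: 3192 × 9/16 = 1795.5
  colorless: 3192 × 7/16 = 1396.5
Contribution of colored: (1791 − 1795.5)² / 1795.5 = 0.0113

0.011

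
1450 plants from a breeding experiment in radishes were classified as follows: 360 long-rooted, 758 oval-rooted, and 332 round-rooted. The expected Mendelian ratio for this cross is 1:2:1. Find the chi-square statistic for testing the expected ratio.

4.086

Total ratio parts = 4. Expected numbers out of 1450:
  long-rooted: 1450 × 1/4 = 362.5
  oval-rooted: 1450 × 2/4 = 725
  round-rooted: 1450 × 1/4 = 362.5
χ² = Σ (O − E)² / E
  long-rooted: (360 − 362.5)² / 362.5 = 0.0172
  oval-rooted: (758 − 725)² / 725 = 1.5021
  round-rooted: (332 − 362.5)² / 362.5 = 2.5662
χ² = 0.0172 + 1.5021 + 2.5662 = 4.0855 ≈ 4.086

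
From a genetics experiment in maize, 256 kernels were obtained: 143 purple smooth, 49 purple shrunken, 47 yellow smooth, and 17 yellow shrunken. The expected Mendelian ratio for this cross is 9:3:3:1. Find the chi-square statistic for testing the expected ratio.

The 9:3:3:1 ratio has 16 parts, so with N = 256 the expected counts are:
  purple smooth: 256 × 9/16 = 144
  purple shrunken: 256 × 3/16 = 48
  yellow smooth: 256 × 3/16 = 48
  yellow shrunken: 256 × 1/16 = 16
χ² = Σ (O − E)² / E
  purple smooth: (143 − 144)² / 144 = 0.0069
  purple shrunken: (49 − 48)² / 48 = 0.0208
  yellow smooth: (47 − 48)² / 48 = 0.0208
  yellow shrunken: (17 − 16)² / 16 = 0.0625
χ² = 0.0069 + 0.0208 + 0.0208 + 0.0625 = 0.111

0.111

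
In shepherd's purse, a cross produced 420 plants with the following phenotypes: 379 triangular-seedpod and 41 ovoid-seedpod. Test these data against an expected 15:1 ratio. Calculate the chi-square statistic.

Under the 15:1 hypothesis (Σ ratio = 16, N = 420):
  triangular-seedpod: 420 × 15/16 = 393.75
  ovoid-seedpod: 420 × 1/16 = 26.25
χ² = Σ (O − E)² / E
  triangular-seedpod: (379 − 393.75)² / 393.75 = 0.5525
  ovoid-seedpod: (41 − 26.25)² / 26.25 = 8.2881
χ² = 0.5525 + 8.2881 = 8.8406 ≈ 8.841

8.841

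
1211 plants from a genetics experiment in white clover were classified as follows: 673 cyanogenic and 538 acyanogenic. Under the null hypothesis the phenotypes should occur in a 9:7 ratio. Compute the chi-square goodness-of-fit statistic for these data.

0.225

Under the 9:7 hypothesis (Σ ratio = 16, N = 1211):
  cyanogenic: 1211 × 9/16 = 681.1875
  acyanogenic: 1211 × 7/16 = 529.8125
χ² = Σ (O − E)² / E
  cyanogenic: (673 − 681.1875)² / 681.1875 = 0.0984
  acyanogenic: (538 − 529.8125)² / 529.8125 = 0.1265
χ² = 0.0984 + 0.1265 = 0.2249 ≈ 0.225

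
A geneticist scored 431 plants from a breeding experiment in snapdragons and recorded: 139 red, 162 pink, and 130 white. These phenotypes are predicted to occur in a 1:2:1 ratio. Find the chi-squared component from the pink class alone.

Total ratio parts = 4. Expected numbers out of 431:
  red: 431 × 1/4 = 107.75
  pink: 431 × 2/4 = 215.5
  white: 431 × 1/4 = 107.75
Contribution of pink: (162 − 215.5)² / 215.5 = 13.2819

13.282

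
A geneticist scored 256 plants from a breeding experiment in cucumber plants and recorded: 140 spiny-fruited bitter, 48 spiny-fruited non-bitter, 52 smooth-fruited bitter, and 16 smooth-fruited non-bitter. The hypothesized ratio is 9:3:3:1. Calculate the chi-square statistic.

The 9:3:3:1 ratio has 16 parts, so with N = 256 the expected counts are:
  spiny-fruited bitter: 256 × 9/16 = 144
  spiny-fruited non-bitter: 256 × 3/16 = 48
  smooth-fruited bitter: 256 × 3/16 = 48
  smooth-fruited non-bitter: 256 × 1/16 = 16
χ² = Σ (O − E)² / E
  spiny-fruited bitter: (140 − 144)² / 144 = 0.1111
  spiny-fruited non-bitter: (48 − 48)² / 48 = 0.0000
  smooth-fruited bitter: (52 − 48)² / 48 = 0.3333
  smooth-fruited non-bitter: (16 − 16)² / 16 = 0.0000
χ² = 0.1111 + 0.0000 + 0.3333 + 0.0000 = 0.4444 ≈ 0.444

0.444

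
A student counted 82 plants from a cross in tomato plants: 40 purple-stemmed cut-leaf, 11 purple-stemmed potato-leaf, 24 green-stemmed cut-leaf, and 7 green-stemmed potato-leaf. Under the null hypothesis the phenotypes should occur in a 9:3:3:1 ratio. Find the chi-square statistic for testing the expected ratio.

Expected counts for N = 82 under a 9:3:3:1 ratio (total parts = 16):
  purple-stemmed cut-leaf: 82 × 9/16 = 46.125
  purple-stemmed potato-leaf: 82 × 3/16 = 15.375
  green-stemmed cut-leaf: 82 × 3/16 = 15.375
  green-stemmed potato-leaf: 82 × 1/16 = 5.125
χ² = Σ (O − E)² / E
  purple-stemmed cut-leaf: (40 − 46.125)² / 46.125 = 0.8133
  purple-stemmed potato-leaf: (11 − 15.375)² / 15.375 = 1.2449
  green-stemmed cut-leaf: (24 − 15.375)² / 15.375 = 4.8384
  green-stemmed potato-leaf: (7 − 5.125)² / 5.125 = 0.6860
χ² = 0.8133 + 1.2449 + 4.8384 + 0.6860 = 7.5826 ≈ 7.583

7.583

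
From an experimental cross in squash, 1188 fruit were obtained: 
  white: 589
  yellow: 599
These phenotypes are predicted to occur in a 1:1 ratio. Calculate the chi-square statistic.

Under the 1:1 hypothesis (Σ ratio = 2, N = 1188):
  white: 1188 × 1/2 = 594
  yellow: 1188 × 1/2 = 594
χ² = Σ (O − E)² / E
  white: (589 − 594)² / 594 = 0.0421
  yellow: (599 − 594)² / 594 = 0.0421
χ² = 0.0421 + 0.0421 = 0.0842 ≈ 0.084

0.084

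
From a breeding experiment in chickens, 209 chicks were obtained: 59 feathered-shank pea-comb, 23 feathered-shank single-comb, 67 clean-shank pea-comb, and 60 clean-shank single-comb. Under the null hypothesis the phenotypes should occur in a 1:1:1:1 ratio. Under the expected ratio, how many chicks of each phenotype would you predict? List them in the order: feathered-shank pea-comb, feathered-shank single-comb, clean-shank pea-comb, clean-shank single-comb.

52.25, 52.25, 52.25, 52.25

Expected counts for N = 209 under a 1:1:1:1 ratio (total parts = 4):
  feathered-shank pea-comb: 209 × 1/4 = 52.25
  feathered-shank single-comb: 209 × 1/4 = 52.25
  clean-shank pea-comb: 209 × 1/4 = 52.25
  clean-shank single-comb: 209 × 1/4 = 52.25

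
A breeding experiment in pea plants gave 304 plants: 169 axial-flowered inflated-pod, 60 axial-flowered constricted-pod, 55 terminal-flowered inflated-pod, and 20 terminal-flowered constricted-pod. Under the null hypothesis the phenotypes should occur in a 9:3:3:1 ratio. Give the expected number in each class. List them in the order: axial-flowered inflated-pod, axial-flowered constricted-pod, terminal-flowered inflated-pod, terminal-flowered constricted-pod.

Under the 9:3:3:1 hypothesis (Σ ratio = 16, N = 304):
  axial-flowered inflated-pod: 304 × 9/16 = 171
  axial-flowered constricted-pod: 304 × 3/16 = 57
  terminal-flowered inflated-pod: 304 × 3/16 = 57
  terminal-flowered constricted-pod: 304 × 1/16 = 19

171, 57, 57, 19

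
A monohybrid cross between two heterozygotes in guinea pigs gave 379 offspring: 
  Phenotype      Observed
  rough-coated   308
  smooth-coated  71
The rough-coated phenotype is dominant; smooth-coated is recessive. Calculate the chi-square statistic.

7.938

For a monohybrid cross between heterozygotes with complete dominance, the expected phenotypic ratio is 3:1.
The 3:1 ratio has 4 parts, so with N = 379 the expected counts are:
  rough-coated: 379 × 3/4 = 284.25
  smooth-coated: 379 × 1/4 = 94.75
χ² = Σ (O − E)² / E
  rough-coated: (308 − 284.25)² / 284.25 = 1.9844
  smooth-coated: (71 − 94.75)² / 94.75 = 5.9532
χ² = 1.9844 + 5.9532 = 7.9376 ≈ 7.938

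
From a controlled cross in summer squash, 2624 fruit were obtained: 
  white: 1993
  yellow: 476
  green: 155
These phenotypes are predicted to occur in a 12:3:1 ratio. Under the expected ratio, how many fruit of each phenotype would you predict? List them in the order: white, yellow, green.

Expected counts for N = 2624 under a 12:3:1 ratio (total parts = 16):
  white: 2624 × 12/16 = 1968
  yellow: 2624 × 3/16 = 492
  green: 2624 × 1/16 = 164

1968, 492, 164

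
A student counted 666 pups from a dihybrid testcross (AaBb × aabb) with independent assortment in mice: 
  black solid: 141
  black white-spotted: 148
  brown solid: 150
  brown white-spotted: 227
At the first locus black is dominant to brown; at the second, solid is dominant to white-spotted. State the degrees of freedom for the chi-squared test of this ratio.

3

A dihybrid testcross with independent assortment gives a 1:1:1:1 ratio.
A goodness-of-fit test with 4 phenotype classes has df = 4 − 1 = 3.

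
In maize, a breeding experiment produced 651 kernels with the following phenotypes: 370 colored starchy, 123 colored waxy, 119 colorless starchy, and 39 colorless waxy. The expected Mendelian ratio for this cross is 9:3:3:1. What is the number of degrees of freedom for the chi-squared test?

3

A goodness-of-fit test with 4 phenotype classes has df = 4 − 1 = 3.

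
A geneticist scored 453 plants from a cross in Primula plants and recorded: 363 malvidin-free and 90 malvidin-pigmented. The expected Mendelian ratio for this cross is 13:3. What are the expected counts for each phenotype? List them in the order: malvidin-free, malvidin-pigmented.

368.0625, 84.9375

The 13:3 ratio has 16 parts, so with N = 453 the expected counts are:
  malvidin-free: 453 × 13/16 = 368.0625
  malvidin-pigmented: 453 × 3/16 = 84.9375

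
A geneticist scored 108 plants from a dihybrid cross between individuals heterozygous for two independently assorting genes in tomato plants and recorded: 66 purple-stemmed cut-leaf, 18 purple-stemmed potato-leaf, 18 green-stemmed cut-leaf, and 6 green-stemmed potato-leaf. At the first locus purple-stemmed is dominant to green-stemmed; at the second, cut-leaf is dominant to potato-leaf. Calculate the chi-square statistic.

1.037

A dihybrid F₂ with independent assortment and complete dominance at both loci gives a 9:3:3:1 phenotypic ratio.
The 9:3:3:1 ratio has 16 parts, so with N = 108 the expected counts are:
  purple-stemmed cut-leaf: 108 × 9/16 = 60.75
  purple-stemmed potato-leaf: 108 × 3/16 = 20.25
  green-stemmed cut-leaf: 108 × 3/16 = 20.25
  green-stemmed potato-leaf: 108 × 1/16 = 6.75
χ² = Σ (O − E)² / E
  purple-stemmed cut-leaf: (66 − 60.75)² / 60.75 = 0.4537
  purple-stemmed potato-leaf: (18 − 20.25)² / 20.25 = 0.2500
  green-stemmed cut-leaf: (18 − 20.25)² / 20.25 = 0.2500
  green-stemmed potato-leaf: (6 − 6.75)² / 6.75 = 0.0833
χ² = 0.4537 + 0.2500 + 0.2500 + 0.0833 = 1.037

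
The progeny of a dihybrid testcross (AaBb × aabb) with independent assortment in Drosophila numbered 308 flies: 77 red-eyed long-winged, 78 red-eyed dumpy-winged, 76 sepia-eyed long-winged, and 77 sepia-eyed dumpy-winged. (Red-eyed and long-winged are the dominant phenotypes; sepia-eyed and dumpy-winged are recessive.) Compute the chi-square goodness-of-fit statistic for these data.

A dihybrid testcross with independent assortment gives a 1:1:1:1 ratio.
The 1:1:1:1 ratio has 4 parts, so with N = 308 the expected counts are:
  red-eyed long-winged: 308 × 1/4 = 77
  red-eyed dumpy-winged: 308 × 1/4 = 77
  sepia-eyed long-winged: 308 × 1/4 = 77
  sepia-eyed dumpy-winged: 308 × 1/4 = 77
χ² = Σ (O − E)² / E
  red-eyed long-winged: (77 − 77)² / 77 = 0.0000
  red-eyed dumpy-winged: (78 − 77)² / 77 = 0.0130
  sepia-eyed long-winged: (76 − 77)² / 77 = 0.0130
  sepia-eyed dumpy-winged: (77 − 77)² / 77 = 0.0000
χ² = 0.0000 + 0.0130 + 0.0130 + 0.0000 = 0.026

0.026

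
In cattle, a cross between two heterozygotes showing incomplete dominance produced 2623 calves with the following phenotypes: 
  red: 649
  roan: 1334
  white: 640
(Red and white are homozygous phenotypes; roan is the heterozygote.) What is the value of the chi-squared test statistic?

0.834

With incomplete dominance, a heterozygote × heterozygote cross gives a 1:2:1 phenotypic ratio.
Total ratio parts = 4. Expected numbers out of 2623:
  red: 2623 × 1/4 = 655.75
  roan: 2623 × 2/4 = 1311.5
  white: 2623 × 1/4 = 655.75
χ² = Σ (O − E)² / E
  red: (649 − 655.75)² / 655.75 = 0.0695
  roan: (1334 − 1311.5)² / 1311.5 = 0.3860
  white: (640 − 655.75)² / 655.75 = 0.3783
χ² = 0.0695 + 0.3860 + 0.3783 = 0.8338 ≈ 0.834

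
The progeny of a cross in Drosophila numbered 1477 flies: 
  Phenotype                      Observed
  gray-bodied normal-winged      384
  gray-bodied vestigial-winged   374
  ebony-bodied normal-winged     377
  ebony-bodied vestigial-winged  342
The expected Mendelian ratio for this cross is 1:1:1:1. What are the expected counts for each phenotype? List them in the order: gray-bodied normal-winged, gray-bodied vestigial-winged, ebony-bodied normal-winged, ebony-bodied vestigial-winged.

369.25, 369.25, 369.25, 369.25

Total ratio parts = 4. Expected numbers out of 1477:
  gray-bodied normal-winged: 1477 × 1/4 = 369.25
  gray-bodied vestigial-winged: 1477 × 1/4 = 369.25
  ebony-bodied normal-winged: 1477 × 1/4 = 369.25
  ebony-bodied vestigial-winged: 1477 × 1/4 = 369.25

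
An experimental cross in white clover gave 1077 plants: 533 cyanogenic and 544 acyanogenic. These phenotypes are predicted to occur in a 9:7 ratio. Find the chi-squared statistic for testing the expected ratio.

Under the 9:7 hypothesis (Σ ratio = 16, N = 1077):
  cyanogenic: 1077 × 9/16 = 605.8125
  acyanogenic: 1077 × 7/16 = 471.1875
χ² = Σ (O − E)² / E
  cyanogenic: (533 − 605.8125)² / 605.8125 = 8.7513
  acyanogenic: (544 − 471.1875)² / 471.1875 = 11.2517
χ² = 8.7513 + 11.2517 = 20.003

20.003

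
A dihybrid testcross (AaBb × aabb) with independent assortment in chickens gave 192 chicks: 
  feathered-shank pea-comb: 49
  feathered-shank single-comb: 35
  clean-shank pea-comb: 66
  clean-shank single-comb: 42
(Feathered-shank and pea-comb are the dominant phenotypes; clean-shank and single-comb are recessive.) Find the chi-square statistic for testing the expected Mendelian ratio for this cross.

11.042

A dihybrid testcross with independent assortment gives a 1:1:1:1 ratio.
Under the 1:1:1:1 hypothesis (Σ ratio = 4, N = 192):
  feathered-shank pea-comb: 192 × 1/4 = 48
  feathered-shank single-comb: 192 × 1/4 = 48
  clean-shank pea-comb: 192 × 1/4 = 48
  clean-shank single-comb: 192 × 1/4 = 48
χ² = Σ (O − E)² / E
  feathered-shank pea-comb: (49 − 48)² / 48 = 0.0208
  feathered-shank single-comb: (35 − 48)² / 48 = 3.5208
  clean-shank pea-comb: (66 − 48)² / 48 = 6.7500
  clean-shank single-comb: (42 − 48)² / 48 = 0.7500
χ² = 0.0208 + 3.5208 + 6.7500 + 0.7500 = 11.0416 ≈ 11.042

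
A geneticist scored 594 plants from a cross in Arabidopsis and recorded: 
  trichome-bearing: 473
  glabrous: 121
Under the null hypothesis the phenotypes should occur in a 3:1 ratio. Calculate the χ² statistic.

6.790

Expected counts for N = 594 under a 3:1 ratio (total parts = 4):
  trichome-bearing: 594 × 3/4 = 445.5
  glabrous: 594 × 1/4 = 148.5
χ² = Σ (O − E)² / E
  trichome-bearing: (473 − 445.5)² / 445.5 = 1.6975
  glabrous: (121 − 148.5)² / 148.5 = 5.0926
χ² = 1.6975 + 5.0926 = 6.7901 ≈ 6.790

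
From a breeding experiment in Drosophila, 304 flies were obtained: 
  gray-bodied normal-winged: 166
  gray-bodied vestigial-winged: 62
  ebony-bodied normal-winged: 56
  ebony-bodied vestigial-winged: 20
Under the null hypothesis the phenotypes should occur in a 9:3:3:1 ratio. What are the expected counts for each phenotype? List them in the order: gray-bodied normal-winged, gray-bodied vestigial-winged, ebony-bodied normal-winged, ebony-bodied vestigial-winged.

171, 57, 57, 19

Under the 9:3:3:1 hypothesis (Σ ratio = 16, N = 304):
  gray-bodied normal-winged: 304 × 9/16 = 171
  gray-bodied vestigial-winged: 304 × 3/16 = 57
  ebony-bodied normal-winged: 304 × 3/16 = 57
  ebony-bodied vestigial-winged: 304 × 1/16 = 19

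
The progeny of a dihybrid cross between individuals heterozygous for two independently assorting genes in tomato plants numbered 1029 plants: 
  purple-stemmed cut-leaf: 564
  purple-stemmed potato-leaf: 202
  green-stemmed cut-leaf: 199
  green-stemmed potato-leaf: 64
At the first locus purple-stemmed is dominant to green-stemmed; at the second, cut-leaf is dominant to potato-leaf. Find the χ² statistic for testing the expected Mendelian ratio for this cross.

0.997

A dihybrid F₂ with independent assortment and complete dominance at both loci gives a 9:3:3:1 phenotypic ratio.
Under the 9:3:3:1 hypothesis (Σ ratio = 16, N = 1029):
  purple-stemmed cut-leaf: 1029 × 9/16 = 578.8125
  purple-stemmed potato-leaf: 1029 × 3/16 = 192.9375
  green-stemmed cut-leaf: 1029 × 3/16 = 192.9375
  green-stemmed potato-leaf: 1029 × 1/16 = 64.3125
χ² = Σ (O − E)² / E
  purple-stemmed cut-leaf: (564 − 578.8125)² / 578.8125 = 0.3791
  purple-stemmed potato-leaf: (202 − 192.9375)² / 192.9375 = 0.4257
  green-stemmed cut-leaf: (199 − 192.9375)² / 192.9375 = 0.1905
  green-stemmed potato-leaf: (64 − 64.3125)² / 64.3125 = 0.0015
χ² = 0.3791 + 0.4257 + 0.1905 + 0.0015 = 0.9968 ≈ 0.997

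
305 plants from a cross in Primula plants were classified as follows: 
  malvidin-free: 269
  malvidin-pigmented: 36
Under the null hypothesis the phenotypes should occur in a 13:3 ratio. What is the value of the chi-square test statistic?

9.661

Total ratio parts = 16. Expected numbers out of 305:
  malvidin-free: 305 × 13/16 = 247.8125
  malvidin-pigmented: 305 × 3/16 = 57.1875
χ² = Σ (O − E)² / E
  malvidin-free: (269 − 247.8125)² / 247.8125 = 1.8115
  malvidin-pigmented: (36 − 57.1875)² / 57.1875 = 7.8498
χ² = 1.8115 + 7.8498 = 9.6613 ≈ 9.661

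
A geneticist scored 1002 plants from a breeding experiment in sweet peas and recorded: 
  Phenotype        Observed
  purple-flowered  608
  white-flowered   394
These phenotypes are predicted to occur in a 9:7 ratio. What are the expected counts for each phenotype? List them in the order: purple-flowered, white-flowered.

Total ratio parts = 16. Expected numbers out of 1002:
  purple-flowered: 1002 × 9/16 = 563.625
  white-flowered: 1002 × 7/16 = 438.375

563.625, 438.375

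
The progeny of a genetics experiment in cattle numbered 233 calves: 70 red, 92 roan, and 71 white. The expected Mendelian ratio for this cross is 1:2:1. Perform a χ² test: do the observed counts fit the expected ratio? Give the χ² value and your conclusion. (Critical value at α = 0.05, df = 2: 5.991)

Total ratio parts = 4. Expected numbers out of 233:
  red: 233 × 1/4 = 58.25
  roan: 233 × 2/4 = 116.5
  white: 233 × 1/4 = 58.25
χ² = Σ (O − E)² / E
  red: (70 − 58.25)² / 58.25 = 2.3702
  roan: (92 − 116.5)² / 116.5 = 5.1524
  white: (71 − 58.25)² / 58.25 = 2.7908
χ² = 2.3702 + 5.1524 + 2.7908 = 10.3134 ≈ 10.313
Degrees of freedom = 3 − 1 = 2; critical value at α = 0.05 is 5.991.
Since 10.313 > 5.991, we reject the null hypothesis — the data do not fit the 1:2:1 ratio.

10.313; not consistent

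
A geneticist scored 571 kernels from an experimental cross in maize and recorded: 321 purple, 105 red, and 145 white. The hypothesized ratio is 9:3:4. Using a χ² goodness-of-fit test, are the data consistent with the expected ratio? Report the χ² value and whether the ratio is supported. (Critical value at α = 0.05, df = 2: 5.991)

Under the 9:3:4 hypothesis (Σ ratio = 16, N = 571):
  purple: 571 × 9/16 = 321.1875
  red: 571 × 3/16 = 107.0625
  white: 571 × 4/16 = 142.75
χ² = Σ (O − E)² / E
  purple: (321 − 321.1875)² / 321.1875 = 0.0001
  red: (105 − 107.0625)² / 107.0625 = 0.0397
  white: (145 − 142.75)² / 142.75 = 0.0355
χ² = 0.0001 + 0.0397 + 0.0355 = 0.0753 ≈ 0.075
Degrees of freedom = 3 − 1 = 2; critical value at α = 0.05 is 5.991.
Since 0.075 < 5.991, we fail to reject the null hypothesis — the data are consistent with the 9:3:4 ratio.

0.075; consistent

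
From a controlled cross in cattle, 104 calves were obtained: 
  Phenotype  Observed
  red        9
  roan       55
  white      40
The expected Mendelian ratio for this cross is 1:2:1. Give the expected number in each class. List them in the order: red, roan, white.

26, 52, 26

Total ratio parts = 4. Expected numbers out of 104:
  red: 104 × 1/4 = 26
  roan: 104 × 2/4 = 52
  white: 104 × 1/4 = 26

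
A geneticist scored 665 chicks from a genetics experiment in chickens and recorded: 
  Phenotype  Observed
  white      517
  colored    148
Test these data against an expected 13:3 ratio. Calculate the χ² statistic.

5.365

Expected counts for N = 665 under a 13:3 ratio (total parts = 16):
  white: 665 × 13/16 = 540.3125
  colored: 665 × 3/16 = 124.6875
χ² = Σ (O − E)² / E
  white: (517 − 540.3125)² / 540.3125 = 1.0058
  colored: (148 − 124.6875)² / 124.6875 = 4.3587
χ² = 1.0058 + 4.3587 = 5.3645 ≈ 5.365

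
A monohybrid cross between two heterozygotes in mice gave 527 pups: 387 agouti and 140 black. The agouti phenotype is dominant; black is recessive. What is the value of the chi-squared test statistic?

For a monohybrid cross between heterozygotes with complete dominance, the expected phenotypic ratio is 3:1.
Expected counts for N = 527 under a 3:1 ratio (total parts = 4):
  agouti: 527 × 3/4 = 395.25
  black: 527 × 1/4 = 131.75
χ² = Σ (O − E)² / E
  agouti: (387 − 395.25)² / 395.25 = 0.1722
  black: (140 − 131.75)² / 131.75 = 0.5166
χ² = 0.1722 + 0.5166 = 0.6888 ≈ 0.689

0.689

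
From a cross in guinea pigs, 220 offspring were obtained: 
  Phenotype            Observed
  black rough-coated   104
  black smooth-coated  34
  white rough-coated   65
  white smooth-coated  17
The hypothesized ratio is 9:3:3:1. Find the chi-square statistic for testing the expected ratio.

18.869

The 9:3:3:1 ratio has 16 parts, so with N = 220 the expected counts are:
  black rough-coated: 220 × 9/16 = 123.75
  black smooth-coated: 220 × 3/16 = 41.25
  white rough-coated: 220 × 3/16 = 41.25
  white smooth-coated: 220 × 1/16 = 13.75
χ² = Σ (O − E)² / E
  black rough-coated: (104 − 123.75)² / 123.75 = 3.1520
  black smooth-coated: (34 − 41.25)² / 41.25 = 1.2742
  white rough-coated: (65 − 41.25)² / 41.25 = 13.6742
  white smooth-coated: (17 − 13.75)² / 13.75 = 0.7682
χ² = 3.1520 + 1.2742 + 13.6742 + 0.7682 = 18.8686 ≈ 18.869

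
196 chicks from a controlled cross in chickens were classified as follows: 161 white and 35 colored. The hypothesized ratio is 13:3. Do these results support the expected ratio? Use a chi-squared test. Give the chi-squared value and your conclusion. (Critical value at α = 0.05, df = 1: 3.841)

0.103; consistent

Total ratio parts = 16. Expected numbers out of 196:
  white: 196 × 13/16 = 159.25
  colored: 196 × 3/16 = 36.75
χ² = Σ (O − E)² / E
  white: (161 − 159.25)² / 159.25 = 0.0192
  colored: (35 − 36.75)² / 36.75 = 0.0833
χ² = 0.0192 + 0.0833 = 0.1025 ≈ 0.103
Degrees of freedom = 2 − 1 = 1; critical value at α = 0.05 is 3.841.
Since 0.103 < 3.841, we fail to reject the null hypothesis — the data are consistent with the 13:3 ratio.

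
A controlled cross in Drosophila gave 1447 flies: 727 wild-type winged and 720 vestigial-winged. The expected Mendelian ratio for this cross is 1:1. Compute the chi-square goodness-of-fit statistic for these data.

The 1:1 ratio has 2 parts, so with N = 1447 the expected counts are:
  wild-type winged: 1447 × 1/2 = 723.5
  vestigial-winged: 1447 × 1/2 = 723.5
χ² = Σ (O − E)² / E
  wild-type winged: (727 − 723.5)² / 723.5 = 0.0169
  vestigial-winged: (720 − 723.5)² / 723.5 = 0.0169
χ² = 0.0169 + 0.0169 = 0.0338 ≈ 0.034

0.034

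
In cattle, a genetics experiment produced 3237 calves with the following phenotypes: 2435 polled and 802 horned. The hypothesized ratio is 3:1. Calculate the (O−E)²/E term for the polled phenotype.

0.022

Under the 3:1 hypothesis (Σ ratio = 4, N = 3237):
  polled: 3237 × 3/4 = 2427.75
  horned: 3237 × 1/4 = 809.25
Contribution of polled: (2435 − 2427.75)² / 2427.75 = 0.0217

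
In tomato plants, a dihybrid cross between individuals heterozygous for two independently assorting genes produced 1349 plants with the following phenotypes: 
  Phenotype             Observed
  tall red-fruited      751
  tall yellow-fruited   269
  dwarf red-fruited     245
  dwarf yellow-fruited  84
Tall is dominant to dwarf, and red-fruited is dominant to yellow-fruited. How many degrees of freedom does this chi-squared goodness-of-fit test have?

A dihybrid F₂ with independent assortment and complete dominance at both loci gives a 9:3:3:1 phenotypic ratio.
A goodness-of-fit test with 4 phenotype classes has df = 4 − 1 = 3.

3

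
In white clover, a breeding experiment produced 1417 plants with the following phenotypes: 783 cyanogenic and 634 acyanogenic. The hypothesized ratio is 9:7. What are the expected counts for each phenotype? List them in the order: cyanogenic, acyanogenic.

Expected counts for N = 1417 under a 9:7 ratio (total parts = 16):
  cyanogenic: 1417 × 9/16 = 797.0625
  acyanogenic: 1417 × 7/16 = 619.9375

797.0625, 619.9375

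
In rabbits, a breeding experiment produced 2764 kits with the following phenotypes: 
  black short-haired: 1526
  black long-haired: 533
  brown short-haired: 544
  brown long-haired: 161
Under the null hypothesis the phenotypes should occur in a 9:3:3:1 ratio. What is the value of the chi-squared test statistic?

The 9:3:3:1 ratio has 16 parts, so with N = 2764 the expected counts are:
  black short-haired: 2764 × 9/16 = 1554.75
  black long-haired: 2764 × 3/16 = 518.25
  brown short-haired: 2764 × 3/16 = 518.25
  brown long-haired: 2764 × 1/16 = 172.75
χ² = Σ (O − E)² / E
  black short-haired: (1526 − 1554.75)² / 1554.75 = 0.5316
  black long-haired: (533 − 518.25)² / 518.25 = 0.4198
  brown short-haired: (544 − 518.25)² / 518.25 = 1.2794
  brown long-haired: (161 − 172.75)² / 172.75 = 0.7992
χ² = 0.5316 + 0.4198 + 1.2794 + 0.7992 = 3.030

3.030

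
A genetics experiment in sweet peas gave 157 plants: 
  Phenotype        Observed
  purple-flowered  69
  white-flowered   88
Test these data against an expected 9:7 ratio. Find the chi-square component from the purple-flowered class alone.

4.223

Expected counts for N = 157 under a 9:7 ratio (total parts = 16):
  purple-flowered: 157 × 9/16 = 88.3125
  white-flowered: 157 × 7/16 = 68.6875
Contribution of purple-flowered: (69 − 88.3125)² / 88.3125 = 4.2233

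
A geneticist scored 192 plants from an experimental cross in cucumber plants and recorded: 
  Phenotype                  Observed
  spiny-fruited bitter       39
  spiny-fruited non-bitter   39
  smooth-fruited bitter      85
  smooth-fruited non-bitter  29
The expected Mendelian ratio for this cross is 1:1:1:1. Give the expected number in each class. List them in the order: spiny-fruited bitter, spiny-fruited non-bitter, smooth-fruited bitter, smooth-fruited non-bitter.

Expected counts for N = 192 under a 1:1:1:1 ratio (total parts = 4):
  spiny-fruited bitter: 192 × 1/4 = 48
  spiny-fruited non-bitter: 192 × 1/4 = 48
  smooth-fruited bitter: 192 × 1/4 = 48
  smooth-fruited non-bitter: 192 × 1/4 = 48

48, 48, 48, 48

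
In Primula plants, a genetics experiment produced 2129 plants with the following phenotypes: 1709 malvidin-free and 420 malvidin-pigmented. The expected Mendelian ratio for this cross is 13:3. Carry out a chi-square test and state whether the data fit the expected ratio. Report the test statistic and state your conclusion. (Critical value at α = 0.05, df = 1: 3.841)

The 13:3 ratio has 16 parts, so with N = 2129 the expected counts are:
  malvidin-free: 2129 × 13/16 = 1729.8125
  malvidin-pigmented: 2129 × 3/16 = 399.1875
χ² = Σ (O − E)² / E
  malvidin-free: (1709 − 1729.8125)² / 1729.8125 = 0.2504
  malvidin-pigmented: (420 − 399.1875)² / 399.1875 = 1.0851
χ² = 0.2504 + 1.0851 = 1.3355 ≈ 1.336
Degrees of freedom = 2 − 1 = 1; critical value at α = 0.05 is 3.841.
Since 1.336 < 3.841, we fail to reject the null hypothesis — the data are consistent with the 13:3 ratio.

1.336; consistent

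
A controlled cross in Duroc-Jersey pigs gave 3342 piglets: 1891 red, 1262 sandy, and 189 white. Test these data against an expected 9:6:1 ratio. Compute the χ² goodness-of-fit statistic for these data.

2.018

Under the 9:6:1 hypothesis (Σ ratio = 16, N = 3342):
  red: 3342 × 9/16 = 1879.875
  sandy: 3342 × 6/16 = 1253.25
  white: 3342 × 1/16 = 208.875
χ² = Σ (O − E)² / E
  red: (1891 − 1879.875)² / 1879.875 = 0.0658
  sandy: (1262 − 1253.25)² / 1253.25 = 0.0611
  white: (189 − 208.875)² / 208.875 = 1.8912
χ² = 0.0658 + 0.0611 + 1.8912 = 2.0181 ≈ 2.018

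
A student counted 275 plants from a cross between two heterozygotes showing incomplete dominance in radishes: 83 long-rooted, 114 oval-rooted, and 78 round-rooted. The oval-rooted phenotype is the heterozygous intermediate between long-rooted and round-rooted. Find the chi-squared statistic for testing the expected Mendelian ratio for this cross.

With incomplete dominance, a heterozygote × heterozygote cross gives a 1:2:1 phenotypic ratio.
Expected counts for N = 275 under a 1:2:1 ratio (total parts = 4):
  long-rooted: 275 × 1/4 = 68.75
  oval-rooted: 275 × 2/4 = 137.5
  round-rooted: 275 × 1/4 = 68.75
χ² = Σ (O − E)² / E
  long-rooted: (83 − 68.75)² / 68.75 = 2.9536
  oval-rooted: (114 − 137.5)² / 137.5 = 4.0164
  round-rooted: (78 − 68.75)² / 68.75 = 1.2445
χ² = 2.9536 + 4.0164 + 1.2445 = 8.2145 ≈ 8.215

8.215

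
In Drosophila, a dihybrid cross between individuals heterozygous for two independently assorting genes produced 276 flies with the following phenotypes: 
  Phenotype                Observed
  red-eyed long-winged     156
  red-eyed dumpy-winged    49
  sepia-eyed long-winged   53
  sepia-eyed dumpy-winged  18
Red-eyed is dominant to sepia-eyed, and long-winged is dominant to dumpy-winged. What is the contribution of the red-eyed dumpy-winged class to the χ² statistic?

A dihybrid F₂ with independent assortment and complete dominance at both loci gives a 9:3:3:1 phenotypic ratio.
Expected counts for N = 276 under a 9:3:3:1 ratio (total parts = 16):
  red-eyed long-winged: 276 × 9/16 = 155.25
  red-eyed dumpy-winged: 276 × 3/16 = 51.75
  sepia-eyed long-winged: 276 × 3/16 = 51.75
  sepia-eyed dumpy-winged: 276 × 1/16 = 17.25
Contribution of red-eyed dumpy-winged: (49 − 51.75)² / 51.75 = 0.1461

0.146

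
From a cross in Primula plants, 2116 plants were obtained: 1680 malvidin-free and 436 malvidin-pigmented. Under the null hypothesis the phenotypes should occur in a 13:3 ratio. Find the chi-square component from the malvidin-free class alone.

0.896

Total ratio parts = 16. Expected numbers out of 2116:
  malvidin-free: 2116 × 13/16 = 1719.25
  malvidin-pigmented: 2116 × 3/16 = 396.75
Contribution of malvidin-free: (1680 − 1719.25)² / 1719.25 = 0.8961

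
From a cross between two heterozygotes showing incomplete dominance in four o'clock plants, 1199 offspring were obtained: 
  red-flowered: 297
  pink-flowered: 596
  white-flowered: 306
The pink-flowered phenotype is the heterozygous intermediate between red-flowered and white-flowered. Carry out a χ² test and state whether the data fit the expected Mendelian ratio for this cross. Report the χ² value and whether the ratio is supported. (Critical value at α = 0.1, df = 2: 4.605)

0.176; consistent

With incomplete dominance, a heterozygote × heterozygote cross gives a 1:2:1 phenotypic ratio.
Under the 1:2:1 hypothesis (Σ ratio = 4, N = 1199):
  red-flowered: 1199 × 1/4 = 299.75
  pink-flowered: 1199 × 2/4 = 599.5
  white-flowered: 1199 × 1/4 = 299.75
χ² = Σ (O − E)² / E
  red-flowered: (297 − 299.75)² / 299.75 = 0.0252
  pink-flowered: (596 − 599.5)² / 599.5 = 0.0204
  white-flowered: (306 − 299.75)² / 299.75 = 0.1303
χ² = 0.0252 + 0.0204 + 0.1303 = 0.1759 ≈ 0.176
Degrees of freedom = 3 − 1 = 2; critical value at α = 0.1 is 4.605.
Since 0.176 < 4.605, we fail to reject the null hypothesis — the data are consistent with the 1:2:1 ratio.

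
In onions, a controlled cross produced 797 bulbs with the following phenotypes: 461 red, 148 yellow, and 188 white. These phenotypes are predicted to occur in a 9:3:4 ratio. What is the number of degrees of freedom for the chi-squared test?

A goodness-of-fit test with 3 phenotype classes has df = 3 − 1 = 2.

2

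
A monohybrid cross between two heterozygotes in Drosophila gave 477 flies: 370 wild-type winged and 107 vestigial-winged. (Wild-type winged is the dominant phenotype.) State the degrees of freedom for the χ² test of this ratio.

For a monohybrid cross between heterozygotes with complete dominance, the expected phenotypic ratio is 3:1.
A goodness-of-fit test with 2 phenotype classes has df = 2 − 1 = 1.

1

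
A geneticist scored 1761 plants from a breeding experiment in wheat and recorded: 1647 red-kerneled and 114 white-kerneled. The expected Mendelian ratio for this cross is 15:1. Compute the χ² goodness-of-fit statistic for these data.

0.150

Total ratio parts = 16. Expected numbers out of 1761:
  red-kerneled: 1761 × 15/16 = 1650.9375
  white-kerneled: 1761 × 1/16 = 110.0625
χ² = Σ (O − E)² / E
  red-kerneled: (1647 − 1650.9375)² / 1650.9375 = 0.0094
  white-kerneled: (114 − 110.0625)² / 110.0625 = 0.1409
χ² = 0.0094 + 0.1409 = 0.1503 ≈ 0.150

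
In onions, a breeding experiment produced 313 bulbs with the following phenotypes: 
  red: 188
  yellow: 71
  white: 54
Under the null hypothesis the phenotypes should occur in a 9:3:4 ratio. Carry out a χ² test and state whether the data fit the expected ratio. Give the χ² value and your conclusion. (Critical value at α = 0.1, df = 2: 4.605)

The 9:3:4 ratio has 16 parts, so with N = 313 the expected counts are:
  red: 313 × 9/16 = 176.0625
  yellow: 313 × 3/16 = 58.6875
  white: 313 × 4/16 = 78.25
χ² = Σ (O − E)² / E
  red: (188 − 176.0625)² / 176.0625 = 0.8094
  yellow: (71 − 58.6875)² / 58.6875 = 2.5831
  white: (54 − 78.25)² / 78.25 = 7.5152
χ² = 0.8094 + 2.5831 + 7.5152 = 10.9077 ≈ 10.908
Degrees of freedom = 3 − 1 = 2; critical value at α = 0.1 is 4.605.
Since 10.908 > 4.605, we reject the null hypothesis — the data do not fit the 9:3:4 ratio.

10.908; not consistent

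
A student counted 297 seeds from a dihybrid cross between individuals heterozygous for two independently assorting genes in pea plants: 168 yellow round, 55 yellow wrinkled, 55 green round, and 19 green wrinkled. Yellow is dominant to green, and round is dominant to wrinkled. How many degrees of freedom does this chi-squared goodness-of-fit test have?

3

A dihybrid F₂ with independent assortment and complete dominance at both loci gives a 9:3:3:1 phenotypic ratio.
A goodness-of-fit test with 4 phenotype classes has df = 4 − 1 = 3.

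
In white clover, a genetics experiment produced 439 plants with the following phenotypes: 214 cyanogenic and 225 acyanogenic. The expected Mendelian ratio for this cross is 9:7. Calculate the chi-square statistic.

Total ratio parts = 16. Expected numbers out of 439:
  cyanogenic: 439 × 9/16 = 246.9375
  acyanogenic: 439 × 7/16 = 192.0625
χ² = Σ (O − E)² / E
  cyanogenic: (214 − 246.9375)² / 246.9375 = 4.3933
  acyanogenic: (225 − 192.0625)² / 192.0625 = 5.6486
χ² = 4.3933 + 5.6486 = 10.0419 ≈ 10.042

10.042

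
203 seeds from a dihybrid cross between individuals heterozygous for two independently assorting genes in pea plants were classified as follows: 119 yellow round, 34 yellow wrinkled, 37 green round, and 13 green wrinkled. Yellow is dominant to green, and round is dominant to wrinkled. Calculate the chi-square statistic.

A dihybrid F₂ with independent assortment and complete dominance at both loci gives a 9:3:3:1 phenotypic ratio.
Under the 9:3:3:1 hypothesis (Σ ratio = 16, N = 203):
  yellow round: 203 × 9/16 = 114.1875
  yellow wrinkled: 203 × 3/16 = 38.0625
  green round: 203 × 3/16 = 38.0625
  green wrinkled: 203 × 1/16 = 12.6875
χ² = Σ (O − E)² / E
  yellow round: (119 − 114.1875)² / 114.1875 = 0.2028
  yellow wrinkled: (34 − 38.0625)² / 38.0625 = 0.4336
  green round: (37 − 38.0625)² / 38.0625 = 0.0297
  green wrinkled: (13 − 12.6875)² / 12.6875 = 0.0077
χ² = 0.2028 + 0.4336 + 0.0297 + 0.0077 = 0.6738 ≈ 0.674

0.674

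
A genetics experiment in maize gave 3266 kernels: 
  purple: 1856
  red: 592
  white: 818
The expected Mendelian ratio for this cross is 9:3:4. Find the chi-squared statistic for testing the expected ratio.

0.875

Expected counts for N = 3266 under a 9:3:4 ratio (total parts = 16):
  purple: 3266 × 9/16 = 1837.125
  red: 3266 × 3/16 = 612.375
  white: 3266 × 4/16 = 816.5
χ² = Σ (O − E)² / E
  purple: (1856 − 1837.125)² / 1837.125 = 0.1939
  red: (592 − 612.375)² / 612.375 = 0.6779
  white: (818 − 816.5)² / 816.5 = 0.0028
χ² = 0.1939 + 0.6779 + 0.0028 = 0.8746 ≈ 0.875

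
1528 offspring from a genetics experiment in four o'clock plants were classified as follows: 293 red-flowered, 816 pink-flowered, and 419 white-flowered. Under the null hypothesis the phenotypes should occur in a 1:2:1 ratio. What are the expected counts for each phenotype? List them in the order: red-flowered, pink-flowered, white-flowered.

382, 764, 382

Under the 1:2:1 hypothesis (Σ ratio = 4, N = 1528):
  red-flowered: 1528 × 1/4 = 382
  pink-flowered: 1528 × 2/4 = 764
  white-flowered: 1528 × 1/4 = 382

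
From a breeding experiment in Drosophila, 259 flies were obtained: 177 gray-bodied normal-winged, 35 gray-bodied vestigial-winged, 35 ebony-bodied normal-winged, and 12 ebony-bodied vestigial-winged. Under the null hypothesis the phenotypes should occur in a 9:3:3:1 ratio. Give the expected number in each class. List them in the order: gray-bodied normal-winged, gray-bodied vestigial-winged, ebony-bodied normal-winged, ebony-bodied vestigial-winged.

The 9:3:3:1 ratio has 16 parts, so with N = 259 the expected counts are:
  gray-bodied normal-winged: 259 × 9/16 = 145.6875
  gray-bodied vestigial-winged: 259 × 3/16 = 48.5625
  ebony-bodied normal-winged: 259 × 3/16 = 48.5625
  ebony-bodied vestigial-winged: 259 × 1/16 = 16.1875

145.6875, 48.5625, 48.5625, 16.1875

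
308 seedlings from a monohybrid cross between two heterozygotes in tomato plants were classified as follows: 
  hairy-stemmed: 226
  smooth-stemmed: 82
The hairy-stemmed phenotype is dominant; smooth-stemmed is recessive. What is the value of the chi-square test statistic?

0.433

For a monohybrid cross between heterozygotes with complete dominance, the expected phenotypic ratio is 3:1.
Total ratio parts = 4. Expected numbers out of 308:
  hairy-stemmed: 308 × 3/4 = 231
  smooth-stemmed: 308 × 1/4 = 77
χ² = Σ (O − E)² / E
  hairy-stemmed: (226 − 231)² / 231 = 0.1082
  smooth-stemmed: (82 − 77)² / 77 = 0.3247
χ² = 0.1082 + 0.3247 = 0.4329 ≈ 0.433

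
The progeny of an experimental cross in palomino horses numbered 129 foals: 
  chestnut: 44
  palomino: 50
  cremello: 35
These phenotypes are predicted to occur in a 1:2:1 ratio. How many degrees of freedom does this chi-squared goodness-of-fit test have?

2

A goodness-of-fit test with 3 phenotype classes has df = 3 − 1 = 2.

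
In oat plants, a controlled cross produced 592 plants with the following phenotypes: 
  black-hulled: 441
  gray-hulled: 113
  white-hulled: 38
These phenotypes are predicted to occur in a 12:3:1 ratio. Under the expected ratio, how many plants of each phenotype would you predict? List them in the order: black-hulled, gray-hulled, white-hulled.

444, 111, 37

Expected counts for N = 592 under a 12:3:1 ratio (total parts = 16):
  black-hulled: 592 × 12/16 = 444
  gray-hulled: 592 × 3/16 = 111
  white-hulled: 592 × 1/16 = 37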